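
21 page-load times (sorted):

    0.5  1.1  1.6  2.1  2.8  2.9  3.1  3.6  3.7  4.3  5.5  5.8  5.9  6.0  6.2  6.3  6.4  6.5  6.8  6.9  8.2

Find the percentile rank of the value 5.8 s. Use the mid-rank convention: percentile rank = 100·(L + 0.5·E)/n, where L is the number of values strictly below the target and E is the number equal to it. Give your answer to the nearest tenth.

Count below 5.8: L = 11; count equal: E = 1; n = 21.
Percentile rank = 100·(11 + 0.5·1)/21 = 100·11.5/21 = 54.76.

54.8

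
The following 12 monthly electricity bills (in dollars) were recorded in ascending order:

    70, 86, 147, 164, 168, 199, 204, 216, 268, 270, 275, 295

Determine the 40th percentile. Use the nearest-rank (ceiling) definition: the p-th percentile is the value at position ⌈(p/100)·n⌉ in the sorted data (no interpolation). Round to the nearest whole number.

168

n = 12.
Position = ⌈40/100 · 12⌉ = ⌈4.8⌉ = 5.
The value at rank 5 is 168.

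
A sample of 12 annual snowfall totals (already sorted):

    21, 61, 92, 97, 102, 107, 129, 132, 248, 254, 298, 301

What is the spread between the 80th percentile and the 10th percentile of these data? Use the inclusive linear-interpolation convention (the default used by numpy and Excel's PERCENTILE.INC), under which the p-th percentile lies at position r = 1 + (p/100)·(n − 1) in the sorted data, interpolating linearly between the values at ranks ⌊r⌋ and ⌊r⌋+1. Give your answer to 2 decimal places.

n = 12.
P10: r = 2.1; ranks 2–3 are 61, 92; interpolating gives 64.1.
P80: r = 9.8; ranks 9–10 are 248, 254; interpolating gives 252.8.
Difference: 252.8 − 64.1 = 188.7.

188.70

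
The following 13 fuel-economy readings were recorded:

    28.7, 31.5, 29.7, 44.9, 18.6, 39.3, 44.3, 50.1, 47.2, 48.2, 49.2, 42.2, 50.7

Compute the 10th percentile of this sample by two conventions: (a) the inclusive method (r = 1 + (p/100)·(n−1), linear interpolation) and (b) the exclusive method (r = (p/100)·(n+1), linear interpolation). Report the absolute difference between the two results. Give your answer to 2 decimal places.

6.26

Sorted: 18.6, 28.7, 29.7, 31.5, 39.3, 42.2, 44.3, 44.9, 47.2, 48.2, 49.2, 50.1, 50.7.
n = 13.
(a) r = 2.2; between ranks 2 (28.7) and 3 (29.7): 28.9.
(b) r = 1.4; between ranks 1 (18.6) and 2 (28.7): 22.64.
|28.9 − 22.64| = 6.26.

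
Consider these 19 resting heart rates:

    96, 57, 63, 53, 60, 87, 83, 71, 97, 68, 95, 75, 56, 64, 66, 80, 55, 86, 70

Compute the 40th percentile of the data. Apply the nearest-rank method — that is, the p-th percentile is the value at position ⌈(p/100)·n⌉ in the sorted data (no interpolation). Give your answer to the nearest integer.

Sorted: 53, 55, 56, 57, 60, 63, 64, 66, 68, 70, 71, 75, 80, 83, 86, 87, 95, 96, 97.
n = 19.
Position = ⌈40/100 · 19⌉ = ⌈7.6⌉ = 8.
The value at rank 8 is 66.

66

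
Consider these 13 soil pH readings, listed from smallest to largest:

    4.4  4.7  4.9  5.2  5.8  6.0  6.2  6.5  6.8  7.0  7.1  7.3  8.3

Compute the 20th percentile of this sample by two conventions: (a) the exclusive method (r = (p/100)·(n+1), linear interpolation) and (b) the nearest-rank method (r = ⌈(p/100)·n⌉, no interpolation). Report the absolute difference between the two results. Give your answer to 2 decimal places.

n = 13.
(a) r = 2.8; between ranks 2 (4.7) and 3 (4.9): 4.86.
(b) the nearest-rank method: rank 3 → 4.9.
|4.86 − 4.9| = 0.04.

0.04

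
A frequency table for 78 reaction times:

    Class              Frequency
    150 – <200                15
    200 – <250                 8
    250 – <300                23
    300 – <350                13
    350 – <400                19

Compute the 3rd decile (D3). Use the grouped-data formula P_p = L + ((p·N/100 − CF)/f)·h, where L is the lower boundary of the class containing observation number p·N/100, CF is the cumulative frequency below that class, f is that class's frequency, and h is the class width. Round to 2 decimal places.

N = 78; target position k = 30/100 · 78 = 23.4.
Cumulative frequencies: 15, 23, 46, 59, 78.
Observation 23.4 falls in the class 250 – <300.
L = 250, CF = 23, f = 23, h = 50.
P30 = 250 + ((23.4 − 23)/23)·50 = 250 + 0.869565 = 250.87.

250.87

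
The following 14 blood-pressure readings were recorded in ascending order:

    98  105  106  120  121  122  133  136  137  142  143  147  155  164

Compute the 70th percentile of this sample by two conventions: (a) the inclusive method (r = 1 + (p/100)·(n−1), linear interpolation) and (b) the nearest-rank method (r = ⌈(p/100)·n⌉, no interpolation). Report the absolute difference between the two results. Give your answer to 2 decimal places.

n = 14.
(a) r = 10.1; between ranks 10 (142) and 11 (143): 142.1.
(b) the nearest-rank method: rank 10 → 142.
|142.1 − 142| = 0.1.

0.10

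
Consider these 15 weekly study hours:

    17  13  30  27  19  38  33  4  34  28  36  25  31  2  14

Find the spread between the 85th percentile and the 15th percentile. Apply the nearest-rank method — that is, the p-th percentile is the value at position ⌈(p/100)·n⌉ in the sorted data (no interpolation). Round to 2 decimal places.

Sorted: 2, 4, 13, 14, 17, 19, 25, 27, 28, 30, 31, 33, 34, 36, 38.
n = 15.
P15: rank ⌈15/100·15⌉ = 3 → 13.
P85: rank ⌈85/100·15⌉ = 13 → 34.
Difference: 34 − 13 = 21.

21.00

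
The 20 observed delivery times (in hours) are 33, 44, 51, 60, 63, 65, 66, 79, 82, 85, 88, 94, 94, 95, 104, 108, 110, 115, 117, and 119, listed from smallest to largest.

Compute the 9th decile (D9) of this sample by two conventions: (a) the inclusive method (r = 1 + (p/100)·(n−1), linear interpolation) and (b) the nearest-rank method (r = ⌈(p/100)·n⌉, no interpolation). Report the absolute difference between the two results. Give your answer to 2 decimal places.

0.20

n = 20.
(a) r = 18.1; between ranks 18 (115) and 19 (117): 115.2.
(b) the nearest-rank method: rank 18 → 115.
|115.2 − 115| = 0.2.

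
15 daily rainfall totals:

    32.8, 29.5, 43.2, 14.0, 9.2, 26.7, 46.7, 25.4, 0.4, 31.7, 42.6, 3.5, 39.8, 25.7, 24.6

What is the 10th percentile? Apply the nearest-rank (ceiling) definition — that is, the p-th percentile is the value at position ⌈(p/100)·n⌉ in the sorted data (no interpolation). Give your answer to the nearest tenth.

3.5

Sorted: 0.4, 3.5, 9.2, 14.0, 24.6, 25.4, 25.7, 26.7, 29.5, 31.7, 32.8, 39.8, 42.6, 43.2, 46.7.
n = 15.
Position = ⌈10/100 · 15⌉ = ⌈1.5⌉ = 2.
The value at rank 2 is 3.5.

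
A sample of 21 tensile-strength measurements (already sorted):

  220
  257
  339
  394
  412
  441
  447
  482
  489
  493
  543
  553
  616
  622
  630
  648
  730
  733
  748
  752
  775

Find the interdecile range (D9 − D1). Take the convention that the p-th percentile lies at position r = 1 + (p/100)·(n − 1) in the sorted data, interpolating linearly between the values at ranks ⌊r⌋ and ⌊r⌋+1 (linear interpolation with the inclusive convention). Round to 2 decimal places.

n = 21.
P10: r = 3 (integer) → 339.
P90: r = 19 (integer) → 748.
Difference: 748 − 339 = 409.

409.00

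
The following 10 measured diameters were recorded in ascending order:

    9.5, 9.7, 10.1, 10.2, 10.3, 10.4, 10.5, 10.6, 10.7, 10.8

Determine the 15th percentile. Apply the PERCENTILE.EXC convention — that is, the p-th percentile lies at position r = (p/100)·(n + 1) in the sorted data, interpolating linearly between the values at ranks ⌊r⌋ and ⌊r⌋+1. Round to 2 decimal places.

n = 10.
r = (15/100)·(10 + 1) = 1.65.
Rank 1 is 9.5 and rank 2 is 9.7.
Interpolate: 9.5 + 0.65·(9.7 − 9.5) = 9.5 + 0.65·0.2 = 9.63.

9.63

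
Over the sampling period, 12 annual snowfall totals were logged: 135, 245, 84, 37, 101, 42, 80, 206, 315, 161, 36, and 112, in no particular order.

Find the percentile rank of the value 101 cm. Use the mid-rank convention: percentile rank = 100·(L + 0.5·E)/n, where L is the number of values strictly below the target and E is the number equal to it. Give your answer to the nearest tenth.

45.8

Sorted: 36, 37, 42, 80, 84, 101, 112, 135, 161, 206, 245, 315.
Count below 101: L = 5; count equal: E = 1; n = 12.
Percentile rank = 100·(5 + 0.5·1)/12 = 100·5.5/12 = 45.83.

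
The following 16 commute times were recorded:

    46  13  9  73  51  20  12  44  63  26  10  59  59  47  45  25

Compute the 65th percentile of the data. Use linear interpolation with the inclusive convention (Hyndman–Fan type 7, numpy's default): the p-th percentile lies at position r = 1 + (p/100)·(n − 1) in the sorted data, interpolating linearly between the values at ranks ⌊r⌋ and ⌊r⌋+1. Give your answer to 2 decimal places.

Sorted: 9, 10, 12, 13, 20, 25, 26, 44, 45, 46, 47, 51, 59, 59, 63, 73.
n = 16.
r = 1 + (65/100)·(16 − 1) = 1 + 9.75 = 10.75.
Rank 10 is 46 and rank 11 is 47.
Interpolate: 46 + 0.75·(47 − 46) = 46 + 0.75·1 = 46.75.

46.75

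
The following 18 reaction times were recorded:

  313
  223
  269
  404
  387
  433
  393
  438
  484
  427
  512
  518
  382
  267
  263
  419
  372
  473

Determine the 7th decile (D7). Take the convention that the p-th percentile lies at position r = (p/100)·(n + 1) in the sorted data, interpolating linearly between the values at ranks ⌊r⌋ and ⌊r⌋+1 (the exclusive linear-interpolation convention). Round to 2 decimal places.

434.50

Sorted: 223, 263, 267, 269, 313, 372, 382, 387, 393, 404, 419, 427, 433, 438, 473, 484, 512, 518.
n = 18.
r = (70/100)·(18 + 1) = 13.3.
Rank 13 is 433 and rank 14 is 438.
Interpolate: 433 + 0.3·(438 − 433) = 433 + 0.3·5 = 434.5.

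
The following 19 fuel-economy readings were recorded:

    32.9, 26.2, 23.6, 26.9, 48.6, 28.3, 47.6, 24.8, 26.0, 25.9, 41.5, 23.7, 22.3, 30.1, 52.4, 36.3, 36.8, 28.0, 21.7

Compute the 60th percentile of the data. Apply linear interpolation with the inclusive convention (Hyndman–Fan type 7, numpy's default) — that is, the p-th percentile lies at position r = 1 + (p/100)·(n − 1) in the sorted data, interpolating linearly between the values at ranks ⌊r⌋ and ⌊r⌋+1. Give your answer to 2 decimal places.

29.74

Sorted: 21.7, 22.3, 23.6, 23.7, 24.8, 25.9, 26.0, 26.2, 26.9, 28.0, 28.3, 30.1, 32.9, 36.3, 36.8, 41.5, 47.6, 48.6, 52.4.
n = 19.
r = 1 + (60/100)·(19 − 1) = 1 + 10.8 = 11.8.
Rank 11 is 28.3 and rank 12 is 30.1.
Interpolate: 28.3 + 0.8·(30.1 − 28.3) = 28.3 + 0.8·1.8 = 29.74.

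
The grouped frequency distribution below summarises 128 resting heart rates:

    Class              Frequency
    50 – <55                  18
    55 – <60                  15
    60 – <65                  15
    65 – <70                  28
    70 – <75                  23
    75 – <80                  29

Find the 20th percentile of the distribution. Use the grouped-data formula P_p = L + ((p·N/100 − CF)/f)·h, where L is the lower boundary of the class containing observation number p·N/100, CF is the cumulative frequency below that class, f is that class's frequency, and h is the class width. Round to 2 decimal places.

N = 128; target position k = 20/100 · 128 = 25.6.
Cumulative frequencies: 18, 33, 48, 76, 99, 128.
Observation 25.6 falls in the class 55 – <60.
L = 55, CF = 18, f = 15, h = 5.
P20 = 55 + ((25.6 − 18)/15)·5 = 55 + 2.53333 = 57.5333.

57.53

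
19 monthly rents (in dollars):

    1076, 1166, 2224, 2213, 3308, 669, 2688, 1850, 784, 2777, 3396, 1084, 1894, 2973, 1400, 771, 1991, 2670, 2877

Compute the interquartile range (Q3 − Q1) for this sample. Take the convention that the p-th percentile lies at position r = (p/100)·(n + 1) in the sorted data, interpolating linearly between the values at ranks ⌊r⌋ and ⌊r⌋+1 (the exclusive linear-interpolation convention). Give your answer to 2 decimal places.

Sorted: 669, 771, 784, 1076, 1084, 1166, 1400, 1850, 1894, 1991, 2213, 2224, 2670, 2688, 2777, 2877, 2973, 3308, 3396.
n = 19.
P25: r = 5 (integer) → 1084.
P75: r = 15 (integer) → 2777.
Difference: 2777 − 1084 = 1693.

1693.00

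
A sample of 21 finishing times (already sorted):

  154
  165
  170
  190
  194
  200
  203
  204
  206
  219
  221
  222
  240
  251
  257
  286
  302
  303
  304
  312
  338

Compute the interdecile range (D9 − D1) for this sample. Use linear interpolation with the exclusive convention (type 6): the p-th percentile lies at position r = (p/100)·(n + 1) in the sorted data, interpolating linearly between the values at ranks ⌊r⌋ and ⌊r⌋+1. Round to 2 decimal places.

n = 21.
P10: r = 2.2; ranks 2–3 are 165, 170; interpolating gives 166.
P90: r = 19.8; ranks 19–20 are 304, 312; interpolating gives 310.4.
Difference: 310.4 − 166 = 144.4.

144.40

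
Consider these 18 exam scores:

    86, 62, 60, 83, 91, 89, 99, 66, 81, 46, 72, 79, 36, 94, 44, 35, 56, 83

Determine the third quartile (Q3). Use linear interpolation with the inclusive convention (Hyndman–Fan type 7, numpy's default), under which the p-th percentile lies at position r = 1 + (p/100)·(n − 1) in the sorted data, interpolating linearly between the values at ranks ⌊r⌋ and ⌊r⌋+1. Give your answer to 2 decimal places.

Sorted: 35, 36, 44, 46, 56, 60, 62, 66, 72, 79, 81, 83, 83, 86, 89, 91, 94, 99.
n = 18.
r = 1 + (75/100)·(18 − 1) = 1 + 12.75 = 13.75.
Rank 13 is 83 and rank 14 is 86.
Interpolate: 83 + 0.75·(86 − 83) = 83 + 0.75·3 = 85.25.

85.25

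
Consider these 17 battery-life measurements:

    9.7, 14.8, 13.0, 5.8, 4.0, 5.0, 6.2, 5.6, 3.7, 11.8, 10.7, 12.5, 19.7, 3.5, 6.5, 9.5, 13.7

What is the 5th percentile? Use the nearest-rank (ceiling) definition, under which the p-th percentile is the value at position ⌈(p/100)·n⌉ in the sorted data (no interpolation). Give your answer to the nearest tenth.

3.5

Sorted: 3.5, 3.7, 4.0, 5.0, 5.6, 5.8, 6.2, 6.5, 9.5, 9.7, 10.7, 11.8, 12.5, 13.0, 13.7, 14.8, 19.7.
n = 17.
Position = ⌈5/100 · 17⌉ = ⌈0.85⌉ = 1.
The value at rank 1 is 3.5.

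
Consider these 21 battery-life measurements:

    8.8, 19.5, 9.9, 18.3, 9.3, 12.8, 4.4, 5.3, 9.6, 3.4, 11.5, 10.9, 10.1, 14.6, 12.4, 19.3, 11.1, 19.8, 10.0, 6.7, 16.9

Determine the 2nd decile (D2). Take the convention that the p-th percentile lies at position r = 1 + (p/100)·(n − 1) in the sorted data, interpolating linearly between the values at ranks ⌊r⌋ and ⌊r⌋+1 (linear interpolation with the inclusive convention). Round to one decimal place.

Sorted: 3.4, 4.4, 5.3, 6.7, 8.8, 9.3, 9.6, 9.9, 10.0, 10.1, 10.9, 11.1, 11.5, 12.4, 12.8, 14.6, 16.9, 18.3, 19.3, 19.5, 19.8.
n = 21.
r = 1 + (20/100)·(21 − 1) = 1 + 4 = 5.
r is an integer, so P20 is the value at rank 5: 8.8.

8.8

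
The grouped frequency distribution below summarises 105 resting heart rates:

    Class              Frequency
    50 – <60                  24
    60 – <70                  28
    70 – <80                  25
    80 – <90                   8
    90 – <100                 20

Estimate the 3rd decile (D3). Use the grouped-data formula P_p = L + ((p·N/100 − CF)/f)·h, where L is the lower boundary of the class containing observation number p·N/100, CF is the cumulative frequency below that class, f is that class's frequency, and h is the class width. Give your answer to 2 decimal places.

N = 105; target position k = 30/100 · 105 = 31.5.
Cumulative frequencies: 24, 52, 77, 85, 105.
Observation 31.5 falls in the class 60 – <70.
L = 60, CF = 24, f = 28, h = 10.
P30 = 60 + ((31.5 − 24)/28)·10 = 60 + 2.67857 = 62.6786.

62.68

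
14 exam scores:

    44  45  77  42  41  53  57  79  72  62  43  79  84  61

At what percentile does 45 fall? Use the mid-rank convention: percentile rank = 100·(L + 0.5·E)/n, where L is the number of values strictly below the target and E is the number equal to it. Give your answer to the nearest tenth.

32.1

Sorted: 41, 42, 43, 44, 45, 53, 57, 61, 62, 72, 77, 79, 79, 84.
Count below 45: L = 4; count equal: E = 1; n = 14.
Percentile rank = 100·(4 + 0.5·1)/14 = 100·4.5/14 = 32.14.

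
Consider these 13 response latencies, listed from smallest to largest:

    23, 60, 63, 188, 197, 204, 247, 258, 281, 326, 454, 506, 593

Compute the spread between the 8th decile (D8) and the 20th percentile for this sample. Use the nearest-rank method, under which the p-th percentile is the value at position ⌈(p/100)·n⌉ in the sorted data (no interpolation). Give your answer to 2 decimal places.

n = 13.
P20: rank ⌈20/100·13⌉ = 3 → 63.
P80: rank ⌈80/100·13⌉ = 11 → 454.
Difference: 454 − 63 = 391.

391.00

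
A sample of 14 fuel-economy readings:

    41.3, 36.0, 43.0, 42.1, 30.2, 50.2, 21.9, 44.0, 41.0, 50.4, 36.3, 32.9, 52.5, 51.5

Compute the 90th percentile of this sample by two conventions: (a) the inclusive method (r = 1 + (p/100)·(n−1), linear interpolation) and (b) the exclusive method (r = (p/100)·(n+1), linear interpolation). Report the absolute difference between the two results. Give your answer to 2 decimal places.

0.83

Sorted: 21.9, 30.2, 32.9, 36.0, 36.3, 41.0, 41.3, 42.1, 43.0, 44.0, 50.2, 50.4, 51.5, 52.5.
n = 14.
(a) r = 12.7; between ranks 12 (50.4) and 13 (51.5): 51.17.
(b) r = 13.5; between ranks 13 (51.5) and 14 (52.5): 52.
|51.17 − 52| = 0.83.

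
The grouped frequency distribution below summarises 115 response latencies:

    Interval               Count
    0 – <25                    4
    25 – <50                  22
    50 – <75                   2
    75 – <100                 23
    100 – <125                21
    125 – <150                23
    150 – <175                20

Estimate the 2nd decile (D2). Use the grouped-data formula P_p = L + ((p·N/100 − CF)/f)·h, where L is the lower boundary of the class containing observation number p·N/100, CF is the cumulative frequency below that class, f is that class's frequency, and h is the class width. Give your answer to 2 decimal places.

N = 115; target position k = 20/100 · 115 = 23.
Cumulative frequencies: 4, 26, 28, 51, 72, 95, 115.
Observation 23 falls in the class 25 – <50.
L = 25, CF = 4, f = 22, h = 25.
P20 = 25 + ((23 − 4)/22)·25 = 25 + 21.5909 = 46.5909.

46.59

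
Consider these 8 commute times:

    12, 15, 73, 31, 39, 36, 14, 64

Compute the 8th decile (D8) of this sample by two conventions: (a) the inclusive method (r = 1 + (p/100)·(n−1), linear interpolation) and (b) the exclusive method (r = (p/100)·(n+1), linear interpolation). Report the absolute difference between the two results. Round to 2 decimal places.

Sorted: 12, 14, 15, 31, 36, 39, 64, 73.
n = 8.
(a) r = 6.6; between ranks 6 (39) and 7 (64): 54.
(b) r = 7.2; between ranks 7 (64) and 8 (73): 65.8.
|54 − 65.8| = 11.8.

11.80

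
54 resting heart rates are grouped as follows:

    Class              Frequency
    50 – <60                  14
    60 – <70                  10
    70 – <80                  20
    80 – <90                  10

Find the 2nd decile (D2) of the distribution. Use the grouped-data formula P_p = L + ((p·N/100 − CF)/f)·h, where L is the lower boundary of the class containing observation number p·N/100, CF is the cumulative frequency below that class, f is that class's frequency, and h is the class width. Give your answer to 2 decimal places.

57.71

N = 54; target position k = 20/100 · 54 = 10.8.
Cumulative frequencies: 14, 24, 44, 54.
Observation 10.8 falls in the class 50 – <60.
L = 50, CF = 0, f = 14, h = 10.
P20 = 50 + ((10.8 − 0)/14)·10 = 50 + 7.71429 = 57.7143.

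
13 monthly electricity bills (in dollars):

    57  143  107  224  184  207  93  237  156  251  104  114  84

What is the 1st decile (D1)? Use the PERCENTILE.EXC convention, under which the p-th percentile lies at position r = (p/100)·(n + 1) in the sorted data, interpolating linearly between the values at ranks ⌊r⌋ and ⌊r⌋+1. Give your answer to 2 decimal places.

Sorted: 57, 84, 93, 104, 107, 114, 143, 156, 184, 207, 224, 237, 251.
n = 13.
r = (10/100)·(13 + 1) = 1.4.
Rank 1 is 57 and rank 2 is 84.
Interpolate: 57 + 0.4·(84 − 57) = 57 + 0.4·27 = 67.8.

67.80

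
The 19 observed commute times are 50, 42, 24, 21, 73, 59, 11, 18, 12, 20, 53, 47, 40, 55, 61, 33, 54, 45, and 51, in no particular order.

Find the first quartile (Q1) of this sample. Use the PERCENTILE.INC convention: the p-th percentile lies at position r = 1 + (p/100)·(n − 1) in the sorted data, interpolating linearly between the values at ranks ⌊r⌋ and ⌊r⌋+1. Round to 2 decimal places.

22.50

Sorted: 11, 12, 18, 20, 21, 24, 33, 40, 42, 45, 47, 50, 51, 53, 54, 55, 59, 61, 73.
n = 19.
r = 1 + (25/100)·(19 − 1) = 1 + 4.5 = 5.5.
Rank 5 is 21 and rank 6 is 24.
Interpolate: 21 + 0.5·(24 − 21) = 21 + 0.5·3 = 22.5.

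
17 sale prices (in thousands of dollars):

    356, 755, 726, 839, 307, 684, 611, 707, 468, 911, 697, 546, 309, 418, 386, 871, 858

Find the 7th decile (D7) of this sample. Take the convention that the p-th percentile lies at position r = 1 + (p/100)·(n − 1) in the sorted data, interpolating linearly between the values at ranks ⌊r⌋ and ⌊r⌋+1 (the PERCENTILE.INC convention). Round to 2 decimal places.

Sorted: 307, 309, 356, 386, 418, 468, 546, 611, 684, 697, 707, 726, 755, 839, 858, 871, 911.
n = 17.
r = 1 + (70/100)·(17 − 1) = 1 + 11.2 = 12.2.
Rank 12 is 726 and rank 13 is 755.
Interpolate: 726 + 0.2·(755 − 726) = 726 + 0.2·29 = 731.8.

731.80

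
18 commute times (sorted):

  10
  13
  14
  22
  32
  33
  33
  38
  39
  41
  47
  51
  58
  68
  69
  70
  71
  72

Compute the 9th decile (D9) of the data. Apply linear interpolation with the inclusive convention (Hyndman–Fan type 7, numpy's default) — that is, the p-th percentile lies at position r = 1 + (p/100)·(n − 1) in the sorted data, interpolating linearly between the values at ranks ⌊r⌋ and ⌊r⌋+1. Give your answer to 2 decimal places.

70.30

n = 18.
r = 1 + (90/100)·(18 − 1) = 1 + 15.3 = 16.3.
Rank 16 is 70 and rank 17 is 71.
Interpolate: 70 + 0.3·(71 − 70) = 70 + 0.3·1 = 70.3.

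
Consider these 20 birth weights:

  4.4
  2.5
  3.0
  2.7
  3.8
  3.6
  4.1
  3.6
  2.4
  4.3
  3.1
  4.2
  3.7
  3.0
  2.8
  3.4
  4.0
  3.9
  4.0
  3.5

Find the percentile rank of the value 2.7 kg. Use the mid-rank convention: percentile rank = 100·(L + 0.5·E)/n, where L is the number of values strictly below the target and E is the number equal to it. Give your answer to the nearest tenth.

12.5

Sorted: 2.4, 2.5, 2.7, 2.8, 3.0, 3.0, 3.1, 3.4, 3.5, 3.6, 3.6, 3.7, 3.8, 3.9, 4.0, 4.0, 4.1, 4.2, 4.3, 4.4.
Count below 2.7: L = 2; count equal: E = 1; n = 20.
Percentile rank = 100·(2 + 0.5·1)/20 = 100·2.5/20 = 12.5.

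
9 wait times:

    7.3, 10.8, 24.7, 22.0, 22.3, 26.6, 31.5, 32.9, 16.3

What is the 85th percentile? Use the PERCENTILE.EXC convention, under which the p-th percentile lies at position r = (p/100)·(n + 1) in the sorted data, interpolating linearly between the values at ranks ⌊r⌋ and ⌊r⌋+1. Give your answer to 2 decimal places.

32.20

Sorted: 7.3, 10.8, 16.3, 22.0, 22.3, 24.7, 26.6, 31.5, 32.9.
n = 9.
r = (85/100)·(9 + 1) = 8.5.
Rank 8 is 31.5 and rank 9 is 32.9.
Interpolate: 31.5 + 0.5·(32.9 − 31.5) = 31.5 + 0.5·1.4 = 32.2.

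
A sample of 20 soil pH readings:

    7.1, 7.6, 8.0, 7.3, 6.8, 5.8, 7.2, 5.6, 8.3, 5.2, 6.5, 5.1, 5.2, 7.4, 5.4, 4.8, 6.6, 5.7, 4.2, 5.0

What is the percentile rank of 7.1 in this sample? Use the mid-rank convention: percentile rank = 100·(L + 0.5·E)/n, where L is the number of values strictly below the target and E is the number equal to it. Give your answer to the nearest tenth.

Sorted: 4.2, 4.8, 5.0, 5.1, 5.2, 5.2, 5.4, 5.6, 5.7, 5.8, 6.5, 6.6, 6.8, 7.1, 7.2, 7.3, 7.4, 7.6, 8.0, 8.3.
Count below 7.1: L = 13; count equal: E = 1; n = 20.
Percentile rank = 100·(13 + 0.5·1)/20 = 100·13.5/20 = 67.5.

67.5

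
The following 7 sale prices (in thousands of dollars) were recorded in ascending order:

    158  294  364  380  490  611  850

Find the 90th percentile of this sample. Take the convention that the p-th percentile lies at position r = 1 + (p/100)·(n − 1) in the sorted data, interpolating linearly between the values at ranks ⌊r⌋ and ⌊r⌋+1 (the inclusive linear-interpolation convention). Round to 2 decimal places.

706.60

n = 7.
r = 1 + (90/100)·(7 − 1) = 1 + 5.4 = 6.4.
Rank 6 is 611 and rank 7 is 850.
Interpolate: 611 + 0.4·(850 − 611) = 611 + 0.4·239 = 706.6.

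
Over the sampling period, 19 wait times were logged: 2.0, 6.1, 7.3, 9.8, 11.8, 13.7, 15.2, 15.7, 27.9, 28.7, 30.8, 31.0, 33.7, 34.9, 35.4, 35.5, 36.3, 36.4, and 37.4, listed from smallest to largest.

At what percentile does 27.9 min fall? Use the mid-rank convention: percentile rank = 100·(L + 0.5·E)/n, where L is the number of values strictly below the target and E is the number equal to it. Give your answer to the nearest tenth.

44.7

Count below 27.9: L = 8; count equal: E = 1; n = 19.
Percentile rank = 100·(8 + 0.5·1)/19 = 100·8.5/19 = 44.74.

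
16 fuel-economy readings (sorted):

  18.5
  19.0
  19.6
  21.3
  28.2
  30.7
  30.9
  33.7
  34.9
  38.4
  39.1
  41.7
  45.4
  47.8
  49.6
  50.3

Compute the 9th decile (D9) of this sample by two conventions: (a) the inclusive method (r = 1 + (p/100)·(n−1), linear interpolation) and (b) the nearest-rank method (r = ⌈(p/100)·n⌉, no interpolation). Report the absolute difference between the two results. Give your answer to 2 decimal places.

0.90

n = 16.
(a) r = 14.5; between ranks 14 (47.8) and 15 (49.6): 48.7.
(b) the nearest-rank method: rank 15 → 49.6.
|48.7 − 49.6| = 0.9.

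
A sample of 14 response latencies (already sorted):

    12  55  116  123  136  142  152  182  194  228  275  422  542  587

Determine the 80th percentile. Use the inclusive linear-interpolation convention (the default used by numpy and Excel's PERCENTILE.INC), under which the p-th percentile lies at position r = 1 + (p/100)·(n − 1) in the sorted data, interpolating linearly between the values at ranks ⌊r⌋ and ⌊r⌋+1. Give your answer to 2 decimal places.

333.80

n = 14.
r = 1 + (80/100)·(14 − 1) = 1 + 10.4 = 11.4.
Rank 11 is 275 and rank 12 is 422.
Interpolate: 275 + 0.4·(422 − 275) = 275 + 0.4·147 = 333.8.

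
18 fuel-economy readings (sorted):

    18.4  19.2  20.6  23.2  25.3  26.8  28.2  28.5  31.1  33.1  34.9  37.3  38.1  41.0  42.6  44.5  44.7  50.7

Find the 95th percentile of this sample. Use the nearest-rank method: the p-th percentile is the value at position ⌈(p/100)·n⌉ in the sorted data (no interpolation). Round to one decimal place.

n = 18.
Position = ⌈95/100 · 18⌉ = ⌈17.1⌉ = 18.
The value at rank 18 is 50.7.

50.7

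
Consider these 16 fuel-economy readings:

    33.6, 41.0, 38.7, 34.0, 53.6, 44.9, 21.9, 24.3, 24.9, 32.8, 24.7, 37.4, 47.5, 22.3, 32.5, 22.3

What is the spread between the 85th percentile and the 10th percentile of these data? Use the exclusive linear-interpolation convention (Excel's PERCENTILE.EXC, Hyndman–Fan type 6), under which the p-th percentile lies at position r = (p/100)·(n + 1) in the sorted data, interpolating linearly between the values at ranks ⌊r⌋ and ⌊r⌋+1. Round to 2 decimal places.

Sorted: 21.9, 22.3, 22.3, 24.3, 24.7, 24.9, 32.5, 32.8, 33.6, 34.0, 37.4, 38.7, 41.0, 44.9, 47.5, 53.6.
n = 16.
P10: r = 1.7; ranks 1–2 are 21.9, 22.3; interpolating gives 22.18.
P85: r = 14.45; ranks 14–15 are 44.9, 47.5; interpolating gives 46.07.
Difference: 46.07 − 22.18 = 23.89.

23.89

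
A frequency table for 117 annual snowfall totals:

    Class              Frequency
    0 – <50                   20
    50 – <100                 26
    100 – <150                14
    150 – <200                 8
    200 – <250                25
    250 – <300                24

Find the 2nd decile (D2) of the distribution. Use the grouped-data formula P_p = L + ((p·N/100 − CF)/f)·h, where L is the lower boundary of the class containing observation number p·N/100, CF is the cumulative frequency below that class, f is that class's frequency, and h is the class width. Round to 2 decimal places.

N = 117; target position k = 20/100 · 117 = 23.4.
Cumulative frequencies: 20, 46, 60, 68, 93, 117.
Observation 23.4 falls in the class 50 – <100.
L = 50, CF = 20, f = 26, h = 50.
P20 = 50 + ((23.4 − 20)/26)·50 = 50 + 6.53846 = 56.5385.

56.54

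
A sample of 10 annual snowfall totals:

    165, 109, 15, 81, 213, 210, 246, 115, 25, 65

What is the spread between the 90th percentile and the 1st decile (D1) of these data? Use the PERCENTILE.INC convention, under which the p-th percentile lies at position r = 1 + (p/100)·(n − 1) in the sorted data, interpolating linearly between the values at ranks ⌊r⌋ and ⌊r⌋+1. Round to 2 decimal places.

Sorted: 15, 25, 65, 81, 109, 115, 165, 210, 213, 246.
n = 10.
P10: r = 1.9; ranks 1–2 are 15, 25; interpolating gives 24.
P90: r = 9.1; ranks 9–10 are 213, 246; interpolating gives 216.3.
Difference: 216.3 − 24 = 192.3.

192.30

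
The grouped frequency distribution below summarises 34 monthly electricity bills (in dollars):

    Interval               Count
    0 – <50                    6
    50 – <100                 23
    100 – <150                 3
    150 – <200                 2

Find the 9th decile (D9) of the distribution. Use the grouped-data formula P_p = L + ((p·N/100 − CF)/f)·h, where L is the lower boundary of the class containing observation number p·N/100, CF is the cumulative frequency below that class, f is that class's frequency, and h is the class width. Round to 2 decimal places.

N = 34; target position k = 90/100 · 34 = 30.6.
Cumulative frequencies: 6, 29, 32, 34.
Observation 30.6 falls in the class 100 – <150.
L = 100, CF = 29, f = 3, h = 50.
P90 = 100 + ((30.6 − 29)/3)·50 = 100 + 26.6667 = 126.667.

126.67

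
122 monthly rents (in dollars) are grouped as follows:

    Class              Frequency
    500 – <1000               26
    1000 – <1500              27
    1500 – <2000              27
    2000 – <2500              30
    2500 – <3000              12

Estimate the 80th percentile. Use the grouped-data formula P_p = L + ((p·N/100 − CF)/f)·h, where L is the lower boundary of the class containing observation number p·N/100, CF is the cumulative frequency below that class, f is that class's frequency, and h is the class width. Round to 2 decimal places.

N = 122; target position k = 80/100 · 122 = 97.6.
Cumulative frequencies: 26, 53, 80, 110, 122.
Observation 97.6 falls in the class 2000 – <2500.
L = 2000, CF = 80, f = 30, h = 500.
P80 = 2000 + ((97.6 − 80)/30)·500 = 2000 + 293.333 = 2293.33.

2293.33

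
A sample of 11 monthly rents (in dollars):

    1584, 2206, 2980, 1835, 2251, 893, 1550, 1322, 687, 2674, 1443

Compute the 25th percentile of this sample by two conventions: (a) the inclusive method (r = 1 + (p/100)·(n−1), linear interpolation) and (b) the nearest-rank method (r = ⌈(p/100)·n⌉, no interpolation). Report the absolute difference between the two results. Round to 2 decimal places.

Sorted: 687, 893, 1322, 1443, 1550, 1584, 1835, 2206, 2251, 2674, 2980.
n = 11.
(a) r = 3.5; between ranks 3 (1322) and 4 (1443): 1382.5.
(b) the nearest-rank method: rank 3 → 1322.
|1382.5 − 1322| = 60.5.

60.50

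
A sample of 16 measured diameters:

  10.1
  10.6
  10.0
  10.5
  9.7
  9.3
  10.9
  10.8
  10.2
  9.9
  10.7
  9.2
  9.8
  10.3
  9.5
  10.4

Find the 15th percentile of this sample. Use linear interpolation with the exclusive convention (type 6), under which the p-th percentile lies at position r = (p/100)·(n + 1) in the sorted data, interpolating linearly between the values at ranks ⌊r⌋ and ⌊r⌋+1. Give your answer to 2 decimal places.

Sorted: 9.2, 9.3, 9.5, 9.7, 9.8, 9.9, 10.0, 10.1, 10.2, 10.3, 10.4, 10.5, 10.6, 10.7, 10.8, 10.9.
n = 16.
r = (15/100)·(16 + 1) = 2.55.
Rank 2 is 9.3 and rank 3 is 9.5.
Interpolate: 9.3 + 0.55·(9.5 − 9.3) = 9.3 + 0.55·0.2 = 9.41.

9.41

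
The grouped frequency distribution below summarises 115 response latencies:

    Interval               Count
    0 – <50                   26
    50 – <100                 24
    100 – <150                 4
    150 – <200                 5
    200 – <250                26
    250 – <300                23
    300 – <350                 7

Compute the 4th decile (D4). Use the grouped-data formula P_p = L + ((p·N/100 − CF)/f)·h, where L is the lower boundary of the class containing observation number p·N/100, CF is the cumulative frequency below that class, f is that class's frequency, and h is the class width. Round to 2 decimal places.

N = 115; target position k = 40/100 · 115 = 46.
Cumulative frequencies: 26, 50, 54, 59, 85, 108, 115.
Observation 46 falls in the class 50 – <100.
L = 50, CF = 26, f = 24, h = 50.
P40 = 50 + ((46 − 26)/24)·50 = 50 + 41.6667 = 91.6667.

91.67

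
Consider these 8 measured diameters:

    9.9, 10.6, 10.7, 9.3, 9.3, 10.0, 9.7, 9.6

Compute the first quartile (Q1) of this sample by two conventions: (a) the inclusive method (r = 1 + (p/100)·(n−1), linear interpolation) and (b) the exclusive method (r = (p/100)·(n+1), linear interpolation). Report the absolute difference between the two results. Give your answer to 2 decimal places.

Sorted: 9.3, 9.3, 9.6, 9.7, 9.9, 10.0, 10.6, 10.7.
n = 8.
(a) r = 2.75; between ranks 2 (9.3) and 3 (9.6): 9.525.
(b) r = 2.25; between ranks 2 (9.3) and 3 (9.6): 9.375.
|9.525 − 9.375| = 0.15.

0.15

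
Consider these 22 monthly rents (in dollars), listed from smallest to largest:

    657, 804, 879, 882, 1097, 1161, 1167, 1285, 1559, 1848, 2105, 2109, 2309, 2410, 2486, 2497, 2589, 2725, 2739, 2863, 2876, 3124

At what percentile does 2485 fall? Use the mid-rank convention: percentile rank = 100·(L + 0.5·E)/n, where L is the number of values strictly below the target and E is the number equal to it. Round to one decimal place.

63.6

Count below 2485: L = 14; count equal: E = 0; n = 22.
Percentile rank = 100·(14 + 0.5·0)/22 = 100·14/22 = 63.64.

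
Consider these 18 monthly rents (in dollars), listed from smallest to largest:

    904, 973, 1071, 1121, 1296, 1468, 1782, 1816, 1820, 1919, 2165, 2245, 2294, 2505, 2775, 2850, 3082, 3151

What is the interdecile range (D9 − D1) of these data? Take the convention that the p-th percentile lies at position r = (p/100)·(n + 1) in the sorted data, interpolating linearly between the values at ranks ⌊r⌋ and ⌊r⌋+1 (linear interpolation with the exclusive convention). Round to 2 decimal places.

n = 18.
P10: r = 1.9; ranks 1–2 are 904, 973; interpolating gives 966.1.
P90: r = 17.1; ranks 17–18 are 3082, 3151; interpolating gives 3088.9.
Difference: 3088.9 − 966.1 = 2122.8.

2122.80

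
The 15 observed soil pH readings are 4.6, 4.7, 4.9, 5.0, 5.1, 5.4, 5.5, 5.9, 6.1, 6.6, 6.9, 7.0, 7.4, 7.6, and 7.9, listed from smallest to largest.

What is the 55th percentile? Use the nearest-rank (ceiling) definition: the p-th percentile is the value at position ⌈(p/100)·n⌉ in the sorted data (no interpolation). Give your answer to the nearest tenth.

6.1

n = 15.
Position = ⌈55/100 · 15⌉ = ⌈8.25⌉ = 9.
The value at rank 9 is 6.1.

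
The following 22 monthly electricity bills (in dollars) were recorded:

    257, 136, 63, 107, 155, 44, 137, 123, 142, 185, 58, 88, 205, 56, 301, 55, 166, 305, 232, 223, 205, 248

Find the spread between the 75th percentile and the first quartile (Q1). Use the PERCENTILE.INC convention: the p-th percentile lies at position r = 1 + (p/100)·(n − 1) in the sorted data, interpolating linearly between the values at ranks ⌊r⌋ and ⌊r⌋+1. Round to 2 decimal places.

125.75

Sorted: 44, 55, 56, 58, 63, 88, 107, 123, 136, 137, 142, 155, 166, 185, 205, 205, 223, 232, 248, 257, 301, 305.
n = 22.
P25: r = 6.25; ranks 6–7 are 88, 107; interpolating gives 92.75.
P75: r = 16.75; ranks 16–17 are 205, 223; interpolating gives 218.5.
Difference: 218.5 − 92.75 = 125.75.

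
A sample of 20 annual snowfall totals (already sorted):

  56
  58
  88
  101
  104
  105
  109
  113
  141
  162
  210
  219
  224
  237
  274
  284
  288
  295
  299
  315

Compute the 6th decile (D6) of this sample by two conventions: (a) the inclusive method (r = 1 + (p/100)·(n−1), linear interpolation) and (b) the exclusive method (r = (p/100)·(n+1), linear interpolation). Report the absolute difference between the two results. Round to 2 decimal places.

n = 20.
(a) r = 12.4; between ranks 12 (219) and 13 (224): 221.
(b) r = 12.6; between ranks 12 (219) and 13 (224): 222.
|221 − 222| = 1.

1.00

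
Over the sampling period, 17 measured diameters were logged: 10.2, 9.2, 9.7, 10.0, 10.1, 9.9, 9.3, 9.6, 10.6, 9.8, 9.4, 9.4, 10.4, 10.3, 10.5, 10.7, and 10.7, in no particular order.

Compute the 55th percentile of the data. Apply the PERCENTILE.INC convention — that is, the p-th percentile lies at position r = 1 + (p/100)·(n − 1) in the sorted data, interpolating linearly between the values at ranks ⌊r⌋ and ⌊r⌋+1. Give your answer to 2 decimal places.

10.08

Sorted: 9.2, 9.3, 9.4, 9.4, 9.6, 9.7, 9.8, 9.9, 10.0, 10.1, 10.2, 10.3, 10.4, 10.5, 10.6, 10.7, 10.7.
n = 17.
r = 1 + (55/100)·(17 − 1) = 1 + 8.8 = 9.8.
Rank 9 is 10.0 and rank 10 is 10.1.
Interpolate: 10.0 + 0.8·(10.1 − 10.0) = 10.0 + 0.8·0.1 = 10.08.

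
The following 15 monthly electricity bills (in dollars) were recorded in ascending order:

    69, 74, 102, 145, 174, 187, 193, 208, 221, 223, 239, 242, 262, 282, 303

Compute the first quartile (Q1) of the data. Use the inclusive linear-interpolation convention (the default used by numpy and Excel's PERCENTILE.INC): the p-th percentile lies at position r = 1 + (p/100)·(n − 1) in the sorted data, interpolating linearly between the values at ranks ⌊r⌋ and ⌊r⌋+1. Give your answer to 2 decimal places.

159.50

n = 15.
r = 1 + (25/100)·(15 − 1) = 1 + 3.5 = 4.5.
Rank 4 is 145 and rank 5 is 174.
Interpolate: 145 + 0.5·(174 − 145) = 145 + 0.5·29 = 159.5.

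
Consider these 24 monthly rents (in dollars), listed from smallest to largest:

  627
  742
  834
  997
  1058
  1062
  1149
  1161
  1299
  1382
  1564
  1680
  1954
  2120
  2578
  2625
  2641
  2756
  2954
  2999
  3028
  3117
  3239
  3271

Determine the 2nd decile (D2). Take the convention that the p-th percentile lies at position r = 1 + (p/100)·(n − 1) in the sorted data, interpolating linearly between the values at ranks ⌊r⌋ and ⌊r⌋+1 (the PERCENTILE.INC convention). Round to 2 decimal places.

1060.40

n = 24.
r = 1 + (20/100)·(24 − 1) = 1 + 4.6 = 5.6.
Rank 5 is 1058 and rank 6 is 1062.
Interpolate: 1058 + 0.6·(1062 − 1058) = 1058 + 0.6·4 = 1060.4.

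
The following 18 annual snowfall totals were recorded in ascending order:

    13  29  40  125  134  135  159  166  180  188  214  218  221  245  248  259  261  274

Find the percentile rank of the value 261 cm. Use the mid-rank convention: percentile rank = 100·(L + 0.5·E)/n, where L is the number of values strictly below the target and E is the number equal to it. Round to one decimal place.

91.7

Count below 261: L = 16; count equal: E = 1; n = 18.
Percentile rank = 100·(16 + 0.5·1)/18 = 100·16.5/18 = 91.67.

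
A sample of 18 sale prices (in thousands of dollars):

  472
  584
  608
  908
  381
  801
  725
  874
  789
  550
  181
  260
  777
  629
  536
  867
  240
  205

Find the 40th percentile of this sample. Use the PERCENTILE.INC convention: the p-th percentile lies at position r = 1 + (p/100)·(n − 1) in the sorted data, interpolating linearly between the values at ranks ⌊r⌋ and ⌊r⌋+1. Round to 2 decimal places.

547.20

Sorted: 181, 205, 240, 260, 381, 472, 536, 550, 584, 608, 629, 725, 777, 789, 801, 867, 874, 908.
n = 18.
r = 1 + (40/100)·(18 − 1) = 1 + 6.8 = 7.8.
Rank 7 is 536 and rank 8 is 550.
Interpolate: 536 + 0.8·(550 − 536) = 536 + 0.8·14 = 547.2.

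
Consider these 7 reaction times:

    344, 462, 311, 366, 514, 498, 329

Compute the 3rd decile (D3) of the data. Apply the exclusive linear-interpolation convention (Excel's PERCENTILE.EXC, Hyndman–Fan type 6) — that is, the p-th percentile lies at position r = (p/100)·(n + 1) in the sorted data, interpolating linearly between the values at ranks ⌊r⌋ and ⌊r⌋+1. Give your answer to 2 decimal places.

335.00

Sorted: 311, 329, 344, 366, 462, 498, 514.
n = 7.
r = (30/100)·(7 + 1) = 2.4.
Rank 2 is 329 and rank 3 is 344.
Interpolate: 329 + 0.4·(344 − 329) = 329 + 0.4·15 = 335.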